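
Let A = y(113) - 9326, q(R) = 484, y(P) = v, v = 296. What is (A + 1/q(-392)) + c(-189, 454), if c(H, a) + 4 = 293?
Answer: -4230643/484 ≈ -8741.0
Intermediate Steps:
c(H, a) = 289 (c(H, a) = -4 + 293 = 289)
y(P) = 296
A = -9030 (A = 296 - 9326 = -9030)
(A + 1/q(-392)) + c(-189, 454) = (-9030 + 1/484) + 289 = -4370519/484 + 289 = -4230643/484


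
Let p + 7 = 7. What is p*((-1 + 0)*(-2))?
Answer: 0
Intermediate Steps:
p = 0 (p = -7 + 7 = 0)
p*((-1 + 0)*(-2)) = 0*((-1 + 0)*(-2)) = 0*(-1*(-2)) = 0*2 = 0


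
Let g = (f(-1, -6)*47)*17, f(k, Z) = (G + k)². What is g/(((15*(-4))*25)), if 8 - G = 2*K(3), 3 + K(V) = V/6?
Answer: -9588/125 ≈ -76.704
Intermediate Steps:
K(V) = -3 + V/6
G = 13 (G = 8 - 2*(-3 + (⅙)*3) = 8 - 2*(-3 + ½) = 8 - 2*(-5)/2 = 8 - 1*(-5) = 8 + 5 = 13)
f(k, Z) = (13 + k)²
g = 115056 (g = ((13 - 1)²*47)*17 = (12²*47)*17 = (144*47)*17 = 6768*17 = 115056)
g/(((15*(-4))*25)) = 115056/(((15*(-4))*25)) = 115056/((-60*25)) = 115056/(-1500) = 115056*(-1/1500) = -9588/125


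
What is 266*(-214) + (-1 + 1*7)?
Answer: -56918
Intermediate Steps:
266*(-214) + (-1 + 1*7) = -56924 + (-1 + 7) = -56924 + 6 = -56918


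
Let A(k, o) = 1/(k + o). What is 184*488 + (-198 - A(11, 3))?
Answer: 1254315/14 ≈ 89594.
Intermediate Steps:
184*488 + (-198 - A(11, 3)) = 184*488 + (-198 - 1/(11 + 3)) = 89792 + (-198 - 1/14) = 89792 - 2773/14 = 1254315/14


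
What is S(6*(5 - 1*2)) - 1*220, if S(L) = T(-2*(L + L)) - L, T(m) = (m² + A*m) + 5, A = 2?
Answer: 4807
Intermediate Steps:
T(m) = 5 + m² + 2*m (T(m) = (m² + 2*m) + 5 = 5 + m² + 2*m)
S(L) = 5 - 9*L + 16*L² (S(L) = (5 + (-2*(L + L))² + 2*(-2*(L + L))) - L = (5 + (-4*L)² + 2*(-4*L)) - L = (5 + 16*L² - 8*L) - L = (5 - 8*L + 16*L²) - L = 5 - 9*L + 16*L²)
S(6*(5 - 1*2)) - 1*220 = (5 - 54*(5 - 1*2) + 16*(6*(5 - 1*2))²) - 1*220 = (5 - 54*(5 - 2) + 16*(6*(5 - 2))²) - 220 = (5 - 54*3 + 16*(6*3)²) - 220 = (5 - 9*18 + 16*18²) - 220 = (5 - 162 + 16*324) - 220 = (5 - 162 + 5184) - 220 = 5027 - 220 = 4807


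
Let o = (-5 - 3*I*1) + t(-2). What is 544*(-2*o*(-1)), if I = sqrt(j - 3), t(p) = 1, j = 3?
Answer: -4352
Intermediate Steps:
I = 0 (I = sqrt(3 - 3) = sqrt(0) = 0)
o = -4 (o = (-5 - 3*0*1) + 1 = (-5 + 0*1) + 1 = (-5 + 0) + 1 = -5 + 1 = -4)
544*(-2*o*(-1)) = 544*(-2*(-4)*(-1)) = 544*(8*(-1)) = 544*(-8) = -4352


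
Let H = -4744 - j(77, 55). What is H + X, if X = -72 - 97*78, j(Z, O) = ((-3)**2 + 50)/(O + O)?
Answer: -1362079/110 ≈ -12383.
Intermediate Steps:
j(Z, O) = 59/(2*O) (j(Z, O) = (9 + 50)/((2*O)) = 59*(1/(2*O)) = 59/(2*O))
X = -7638 (X = -72 - 7566 = -7638)
H = -521899/110 (H = -4744 - 59/(2*55) = -4744 - 1*59/110 = -4744 - 59/110 = -521899/110 ≈ -4744.5)
H + X = -521899/110 - 7638 = -1362079/110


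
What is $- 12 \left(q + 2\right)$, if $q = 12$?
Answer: $-168$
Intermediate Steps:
$- 12 \left(q + 2\right) = - 12 \left(12 + 2\right) = \left(-12\right) 14 = -168$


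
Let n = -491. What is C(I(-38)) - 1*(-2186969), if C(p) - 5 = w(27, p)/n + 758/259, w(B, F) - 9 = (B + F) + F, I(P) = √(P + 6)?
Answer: 278115659460/127169 - 8*I*√2/491 ≈ 2.187e+6 - 0.023042*I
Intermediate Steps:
I(P) = √(6 + P)
w(B, F) = 9 + B + 2*F (w(B, F) = 9 + ((B + F) + F) = 9 + (B + 2*F) = 9 + B + 2*F)
C(p) = 998699/127169 - 2*p/491 (C(p) = 5 + ((9 + 27 + 2*p)/(-491) + 758/259) = 5 + ((36 + 2*p)*(-1/491) + 758*(1/259)) = 5 + ((-36/491 - 2*p/491) + 758/259) = 5 + (362854/127169 - 2*p/491) = 998699/127169 - 2*p/491)
C(I(-38)) - 1*(-2186969) = (998699/127169 - 2*√(6 - 38)/491) - 1*(-2186969) = (998699/127169 - 8*I*√2/491) + 2186969 = 278115659460/127169 - 8*I*√2/491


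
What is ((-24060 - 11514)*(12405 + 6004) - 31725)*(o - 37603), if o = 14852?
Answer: 14899936833741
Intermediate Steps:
((-24060 - 11514)*(12405 + 6004) - 31725)*(o - 37603) = ((-24060 - 11514)*(12405 + 6004) - 31725)*(14852 - 37603) = (-35574*18409 - 31725)*(-22751) = (-654881766 - 31725)*(-22751) = -654913491*(-22751) = 14899936833741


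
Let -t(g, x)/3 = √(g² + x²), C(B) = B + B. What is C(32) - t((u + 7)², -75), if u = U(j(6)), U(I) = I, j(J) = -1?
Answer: 64 + 9*√769 ≈ 313.58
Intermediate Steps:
C(B) = 2*B
u = -1
t(g, x) = -3*√(g² + x²)
C(32) - t((u + 7)², -75) = 2*32 - (-3)*√(((-1 + 7)²)² + (-75)²) = 64 - (-3)*√((6²)² + 5625) = 64 - (-3)*√(36² + 5625) = 64 - (-3)*√(1296 + 5625) = 64 - (-3)*√6921 = 64 - (-3)*3*√769 = 64 - (-9)*√769 = 64 + 9*√769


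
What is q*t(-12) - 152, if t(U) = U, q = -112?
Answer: 1192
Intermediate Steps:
q*t(-12) - 152 = -112*(-12) - 152 = 1344 - 152 = 1192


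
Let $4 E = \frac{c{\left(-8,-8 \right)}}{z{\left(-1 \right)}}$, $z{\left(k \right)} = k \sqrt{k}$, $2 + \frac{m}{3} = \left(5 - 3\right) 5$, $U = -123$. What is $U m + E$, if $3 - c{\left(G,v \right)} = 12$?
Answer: $-2952 - \frac{9 i}{4} \approx -2952.0 - 2.25 i$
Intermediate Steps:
$m = 24$ ($m = -6 + 3 \left(5 - 3\right) 5 = -6 + 3 \cdot 2 \cdot 5 = -6 + 3 \cdot 10 = -6 + 30 = 24$)
$z{\left(k \right)} = k^{\frac{3}{2}}$
$c{\left(G,v \right)} = -9$ ($c{\left(G,v \right)} = 3 - 12 = -9$)
$E = - \frac{9 i}{4}$ ($E = \frac{\left(-9\right) \frac{1}{\left(-1\right)^{\frac{3}{2}}}}{4} = \frac{\left(-9\right) \frac{1}{\left(-1\right) i}}{4} = \frac{\left(-9\right) i}{4} = - \frac{9 i}{4} \approx - 2.25 i$)
$U m + E = \left(-123\right) 24 - \frac{9 i}{4} = -2952 - \frac{9 i}{4}$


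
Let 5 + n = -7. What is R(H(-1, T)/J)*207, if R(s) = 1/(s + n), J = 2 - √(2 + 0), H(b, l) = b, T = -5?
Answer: -5382/337 + 207*√2/337 ≈ -15.102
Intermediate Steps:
n = -12 (n = -5 - 7 = -12)
J = 2 - √2 ≈ 0.58579
R(s) = 1/(-12 + s) (R(s) = 1/(s - 12) = 1/(-12 + s))
R(H(-1, T)/J)*207 = 207/(-12 - 1/(2 - √2))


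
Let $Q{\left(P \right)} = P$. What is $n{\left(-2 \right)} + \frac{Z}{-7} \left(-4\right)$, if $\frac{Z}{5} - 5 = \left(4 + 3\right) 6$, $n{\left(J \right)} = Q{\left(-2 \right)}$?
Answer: $\frac{926}{7} \approx 132.29$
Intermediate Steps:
$n{\left(J \right)} = -2$
$Z = 235$ ($Z = 25 + 5 \left(4 + 3\right) 6 = 25 + 5 \cdot 7 \cdot 6 = 25 + 5 \cdot 42 = 25 + 210 = 235$)
$n{\left(-2 \right)} + \frac{Z}{-7} \left(-4\right) = -2 + \frac{235}{-7} \left(-4\right) = -2 + 235 \left(- \frac{1}{7}\right) \left(-4\right) = -2 - - \frac{940}{7} = -2 + \frac{940}{7} = \frac{926}{7}$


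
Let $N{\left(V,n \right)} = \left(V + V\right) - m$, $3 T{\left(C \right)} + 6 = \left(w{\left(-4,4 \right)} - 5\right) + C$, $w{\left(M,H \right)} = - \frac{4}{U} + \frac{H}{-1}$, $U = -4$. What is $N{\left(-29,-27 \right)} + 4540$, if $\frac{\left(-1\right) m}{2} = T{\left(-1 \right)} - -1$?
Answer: $4474$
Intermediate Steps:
$w{\left(M,H \right)} = 1 - H$ ($w{\left(M,H \right)} = - \frac{4}{-4} + \frac{H}{-1} = \left(-4\right) \left(- \frac{1}{4}\right) + H \left(-1\right) = 1 - H$)
$T{\left(C \right)} = - \frac{14}{3} + \frac{C}{3}$ ($T{\left(C \right)} = -2 + \frac{\left(\left(1 - 4\right) - 5\right) + C}{3} = -2 + \frac{\left(-3 - 5\right) + C}{3} = -2 + \frac{-8 + C}{3} = -2 + \left(- \frac{8}{3} + \frac{C}{3}\right) = - \frac{14}{3} + \frac{C}{3}$)
$m = 8$ ($m = - 2 \left(\left(- \frac{14}{3} + \frac{1}{3} \left(-1\right)\right) - -1\right) = - 2 \left(\left(- \frac{14}{3} - \frac{1}{3}\right) + 1\right) = - 2 \left(-5 + 1\right) = \left(-2\right) \left(-4\right) = 8$)
$N{\left(V,n \right)} = -8 + 2 V$ ($N{\left(V,n \right)} = \left(V + V\right) - 8 = 2 V - 8 = -8 + 2 V$)
$N{\left(-29,-27 \right)} + 4540 = \left(-8 + 2 \left(-29\right)\right) + 4540 = \left(-8 - 58\right) + 4540 = -66 + 4540 = 4474$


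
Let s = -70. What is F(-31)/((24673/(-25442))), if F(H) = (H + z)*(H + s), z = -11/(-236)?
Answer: -9385617405/2911414 ≈ -3223.7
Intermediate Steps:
z = 11/236 (z = -11*(-1/236) = 11/236 ≈ 0.046610)
F(H) = (-70 + H)*(11/236 + H) (F(H) = (H + 11/236)*(H - 70) = (11/236 + H)*(-70 + H) = (-70 + H)*(11/236 + H))
F(-31)/((24673/(-25442))) = (-385/118 + (-31)² - 16509/236*(-31))/((24673/(-25442))) = (-385/118 + 961 + 511779/236)/((24673*(-1/25442))) = 737805/(236*(-24673/25442)) = (737805/236)*(-25442/24673) = -9385617405/2911414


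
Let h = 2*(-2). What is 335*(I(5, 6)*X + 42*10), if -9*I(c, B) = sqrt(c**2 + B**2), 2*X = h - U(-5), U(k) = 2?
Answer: 140700 + 335*sqrt(61)/3 ≈ 1.4157e+5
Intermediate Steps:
h = -4
X = -3 (X = (-4 - 1*2)/2 = (-4 - 2)/2 = (1/2)*(-6) = -3)
I(c, B) = -sqrt(B**2 + c**2)/9 (I(c, B) = -sqrt(c**2 + B**2)/9 = -sqrt(B**2 + c**2)/9)
335*(I(5, 6)*X + 42*10) = 335*(-sqrt(6**2 + 5**2)/9*(-3) + 42*10) = 335*(-sqrt(36 + 25)/9*(-3) + 420) = 335*(-sqrt(61)/9*(-3) + 420) = 335*(sqrt(61)/3 + 420) = 335*(420 + sqrt(61)/3) = 140700 + 335*sqrt(61)/3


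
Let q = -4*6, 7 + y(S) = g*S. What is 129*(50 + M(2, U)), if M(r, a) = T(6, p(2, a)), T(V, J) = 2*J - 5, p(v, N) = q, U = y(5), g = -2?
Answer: -387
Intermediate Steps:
y(S) = -7 - 2*S
U = -17 (U = -7 - 2*5 = -7 - 10 = -17)
q = -24
p(v, N) = -24
T(V, J) = -5 + 2*J
M(r, a) = -53 (M(r, a) = -5 + 2*(-24) = -5 - 48 = -53)
129*(50 + M(2, U)) = 129*(50 - 53) = 129*(-3) = -387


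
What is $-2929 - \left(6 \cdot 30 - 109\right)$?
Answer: $-3000$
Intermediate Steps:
$-2929 - \left(6 \cdot 30 - 109\right) = -2929 - \left(180 - 109\right) = -2929 - 71 = -3000$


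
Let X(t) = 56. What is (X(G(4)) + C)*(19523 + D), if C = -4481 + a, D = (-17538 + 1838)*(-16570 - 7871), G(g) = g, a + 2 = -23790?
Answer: -10828082523391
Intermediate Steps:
a = -23792 (a = -2 - 23790 = -23792)
D = 383723700 (D = -15700*(-24441) = 383723700)
C = -28273 (C = -4481 - 23792 = -28273)
(X(G(4)) + C)*(19523 + D) = (56 - 28273)*(19523 + 383723700) = -28217*383743223 = -10828082523391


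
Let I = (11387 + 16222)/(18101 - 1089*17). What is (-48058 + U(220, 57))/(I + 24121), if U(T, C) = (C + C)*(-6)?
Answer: -20081704/9910243 ≈ -2.0264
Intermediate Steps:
I = -27609/412 (I = 27609/(18101 - 18513) = 27609/(-412) = 27609*(-1/412) = -27609/412 ≈ -67.012)
U(T, C) = -12*C (U(T, C) = (2*C)*(-6) = -12*C)
(-48058 + U(220, 57))/(I + 24121) = (-48058 - 12*57)/(-27609/412 + 24121) = (-48058 - 684)/(9910243/412) = -48742*412/9910243 = -20081704/9910243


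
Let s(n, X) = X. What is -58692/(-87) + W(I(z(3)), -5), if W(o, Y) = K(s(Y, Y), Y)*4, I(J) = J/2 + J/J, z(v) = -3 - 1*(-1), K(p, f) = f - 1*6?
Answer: 18288/29 ≈ 630.62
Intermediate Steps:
K(p, f) = -6 + f (K(p, f) = f - 6 = -6 + f)
z(v) = -2 (z(v) = -3 + 1 = -2)
I(J) = 1 + J/2 (I(J) = J*(1/2) + 1 = J/2 + 1 = 1 + J/2)
W(o, Y) = -24 + 4*Y (W(o, Y) = (-6 + Y)*4 = -24 + 4*Y)
-58692/(-87) + W(I(z(3)), -5) = -58692/(-87) + (-24 + 4*(-5)) = -58692*(-1)/87 + (-24 - 20) = -292*(-67/29) - 44 = 19564/29 - 44 = 18288/29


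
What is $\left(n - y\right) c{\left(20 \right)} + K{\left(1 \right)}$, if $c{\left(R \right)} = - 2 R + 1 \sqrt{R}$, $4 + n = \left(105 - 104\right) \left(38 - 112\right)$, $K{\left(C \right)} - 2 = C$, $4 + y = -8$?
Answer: $2643 - 132 \sqrt{5} \approx 2347.8$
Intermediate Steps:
$y = -12$ ($y = -4 - 8 = -12$)
$K{\left(C \right)} = 2 + C$
$n = -78$ ($n = -4 + \left(105 - 104\right) \left(38 - 112\right) = -4 + 1 \left(-74\right) = -4 - 74 = -78$)
$c{\left(R \right)} = \sqrt{R} - 2 R$ ($c{\left(R \right)} = - 2 R + \sqrt{R} = \sqrt{R} - 2 R$)
$\left(n - y\right) c{\left(20 \right)} + K{\left(1 \right)} = \left(-78 - -12\right) \left(\sqrt{20} - 40\right) + \left(2 + 1\right) = \left(-78 + 12\right) \left(2 \sqrt{5} - 40\right) + 3 = - 66 \left(-40 + 2 \sqrt{5}\right) + 3 = \left(2640 - 132 \sqrt{5}\right) + 3 = 2643 - 132 \sqrt{5}$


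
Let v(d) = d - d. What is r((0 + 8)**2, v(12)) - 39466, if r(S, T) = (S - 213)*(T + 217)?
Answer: -71799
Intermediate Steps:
v(d) = 0
r(S, T) = (-213 + S)*(217 + T)
r((0 + 8)**2, v(12)) - 39466 = (-46221 - 213*0 + 217*(0 + 8)**2 + (0 + 8)**2*0) - 39466 = (-46221 + 0 + 217*8**2 + 8**2*0) - 39466 = (-46221 + 0 + 217*64 + 64*0) - 39466 = (-46221 + 0 + 13888 + 0) - 39466 = -32333 - 39466 = -71799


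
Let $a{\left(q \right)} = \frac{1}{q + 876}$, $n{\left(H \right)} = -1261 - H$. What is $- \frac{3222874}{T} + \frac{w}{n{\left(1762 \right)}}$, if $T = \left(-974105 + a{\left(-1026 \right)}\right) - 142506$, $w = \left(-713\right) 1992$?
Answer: $\frac{239349134163996}{506327260973} \approx 472.72$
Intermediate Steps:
$w = -1420296$
$a{\left(q \right)} = \frac{1}{876 + q}$
$T = - \frac{167491651}{150}$ ($T = \left(-974105 + \frac{1}{876 - 1026}\right) - 142506 = \left(-974105 + \frac{1}{-150}\right) - 142506 = \left(-974105 - \frac{1}{150}\right) - 142506 = - \frac{146115751}{150} - 142506 = - \frac{167491651}{150} \approx -1.1166 \cdot 10^{6}$)
$- \frac{3222874}{T} + \frac{w}{n{\left(1762 \right)}} = - \frac{3222874}{- \frac{167491651}{150}} - \frac{1420296}{-1261 - 1762} = \left(-3222874\right) \left(- \frac{150}{167491651}\right) - \frac{1420296}{-1261 - 1762} = \frac{483431100}{167491651} - \frac{1420296}{-3023} = \frac{483431100}{167491651} - - \frac{1420296}{3023} = \frac{483431100}{167491651} + \frac{1420296}{3023} = \frac{239349134163996}{506327260973}$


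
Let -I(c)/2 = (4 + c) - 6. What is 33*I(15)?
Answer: -858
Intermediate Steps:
I(c) = 4 - 2*c (I(c) = -2*((4 + c) - 6) = -2*(-2 + c) = 4 - 2*c)
33*I(15) = 33*(4 - 2*15) = 33*(4 - 30) = 33*(-26) = -858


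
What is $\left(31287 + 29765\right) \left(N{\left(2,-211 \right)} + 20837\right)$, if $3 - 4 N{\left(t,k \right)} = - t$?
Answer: $1272216839$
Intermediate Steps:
$N{\left(t,k \right)} = \frac{3}{4} + \frac{t}{4}$ ($N{\left(t,k \right)} = \frac{3}{4} - \frac{\left(-1\right) t}{4} = \frac{3}{4} + \frac{t}{4}$)
$\left(31287 + 29765\right) \left(N{\left(2,-211 \right)} + 20837\right) = \left(31287 + 29765\right) \left(\left(\frac{3}{4} + \frac{1}{4} \cdot 2\right) + 20837\right) = 61052 \left(\left(\frac{3}{4} + \frac{1}{2}\right) + 20837\right) = 61052 \left(\frac{5}{4} + 20837\right) = 61052 \cdot \frac{83353}{4} = 1272216839$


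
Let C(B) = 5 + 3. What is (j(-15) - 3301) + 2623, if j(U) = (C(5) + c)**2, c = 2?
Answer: -578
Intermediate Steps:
C(B) = 8
j(U) = 100 (j(U) = (8 + 2)**2 = 10**2 = 100)
(j(-15) - 3301) + 2623 = (100 - 3301) + 2623 = -3201 + 2623 = -578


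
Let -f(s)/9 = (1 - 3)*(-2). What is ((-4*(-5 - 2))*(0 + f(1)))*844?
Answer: -850752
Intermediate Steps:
f(s) = -36 (f(s) = -9*(1 - 3)*(-2) = -(-18)*(-2) = -9*4 = -36)
((-4*(-5 - 2))*(0 + f(1)))*844 = ((-4*(-5 - 2))*(0 - 36))*844 = (-4*(-7)*(-36))*844 = (28*(-36))*844 = -1008*844 = -850752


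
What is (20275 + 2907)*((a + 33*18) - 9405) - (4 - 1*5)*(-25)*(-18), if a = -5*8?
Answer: -205183432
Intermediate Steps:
a = -40
(20275 + 2907)*((a + 33*18) - 9405) - (4 - 1*5)*(-25)*(-18) = (20275 + 2907)*((-40 + 33*18) - 9405) - (4 - 1*5)*(-25)*(-18) = 23182*((-40 + 594) - 9405) - (4 - 5)*(-25)*(-18) = 23182*(554 - 9405) - (-1*(-25))*(-18) = 23182*(-8851) - 25*(-18) = -205183882 - 1*(-450) = -205183882 + 450 = -205183432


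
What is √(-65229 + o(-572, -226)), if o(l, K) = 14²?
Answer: I*√65033 ≈ 255.02*I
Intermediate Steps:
o(l, K) = 196
√(-65229 + o(-572, -226)) = √(-65229 + 196) = √(-65033) = I*√65033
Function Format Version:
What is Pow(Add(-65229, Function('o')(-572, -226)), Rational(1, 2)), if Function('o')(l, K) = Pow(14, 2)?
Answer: Mul(I, Pow(65033, Rational(1, 2))) ≈ Mul(255.02, I)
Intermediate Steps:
Function('o')(l, K) = 196
Pow(Add(-65229, Function('o')(-572, -226)), Rational(1, 2)) = Pow(Add(-65229, 196), Rational(1, 2)) = Pow(-65033, Rational(1, 2)) = Mul(I, Pow(65033, Rational(1, 2)))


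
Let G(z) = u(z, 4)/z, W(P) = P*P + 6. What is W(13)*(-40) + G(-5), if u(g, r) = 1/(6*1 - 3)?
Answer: -105001/15 ≈ -7000.1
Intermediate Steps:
u(g, r) = ⅓ (u(g, r) = 1/(6 - 3) = 1/3 = ⅓)
W(P) = 6 + P² (W(P) = P² + 6 = 6 + P²)
G(z) = 1/(3*z)
W(13)*(-40) + G(-5) = (6 + 13²)*(-40) + (⅓)/(-5) = (6 + 169)*(-40) + (⅓)*(-⅕) = 175*(-40) - 1/15 = -7000 - 1/15 = -105001/15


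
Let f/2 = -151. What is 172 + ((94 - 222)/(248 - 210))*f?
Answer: 22596/19 ≈ 1189.3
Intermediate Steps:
f = -302 (f = 2*(-151) = -302)
172 + ((94 - 222)/(248 - 210))*f = 172 + ((94 - 222)/(248 - 210))*(-302) = 172 - 128/38*(-302) = 172 - 128*1/38*(-302) = 172 - 64/19*(-302) = 172 + 19328/19 = 22596/19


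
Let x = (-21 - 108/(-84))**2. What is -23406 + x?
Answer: -1127850/49 ≈ -23017.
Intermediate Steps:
x = 19044/49 (x = (-21 - 108*(-1/84))**2 = (-21 + 9/7)**2 = (-138/7)**2 = 19044/49 ≈ 388.65)
-23406 + x = -23406 + 19044/49 = -1127850/49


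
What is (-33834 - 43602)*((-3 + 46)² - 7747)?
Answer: 456717528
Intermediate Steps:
(-33834 - 43602)*((-3 + 46)² - 7747) = -77436*(43² - 7747) = -77436*(1849 - 7747) = -77436*(-5898) = 456717528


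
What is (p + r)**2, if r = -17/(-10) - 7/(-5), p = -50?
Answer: 219961/100 ≈ 2199.6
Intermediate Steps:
r = 31/10 (r = -17*(-1/10) - 7*(-1/5) = 17/10 + 7/5 = 31/10 ≈ 3.1000)
(p + r)**2 = (-50 + 31/10)**2 = (-469/10)**2 = 219961/100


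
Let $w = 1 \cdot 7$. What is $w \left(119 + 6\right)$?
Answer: $875$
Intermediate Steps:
$w = 7$
$w \left(119 + 6\right) = 7 \left(119 + 6\right) = 7 \cdot 125 = 875$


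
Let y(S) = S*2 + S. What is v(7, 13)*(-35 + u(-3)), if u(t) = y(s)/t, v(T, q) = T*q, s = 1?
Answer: -3276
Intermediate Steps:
y(S) = 3*S (y(S) = 2*S + S = 3*S)
u(t) = 3/t (u(t) = (3*1)/t = 3/t)
v(7, 13)*(-35 + u(-3)) = (7*13)*(-35 + 3/(-3)) = 91*(-35 + 3*(-⅓)) = 91*(-35 - 1) = 91*(-36) = -3276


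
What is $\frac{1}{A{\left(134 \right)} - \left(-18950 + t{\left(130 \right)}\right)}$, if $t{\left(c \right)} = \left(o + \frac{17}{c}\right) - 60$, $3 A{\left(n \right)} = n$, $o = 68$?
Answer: $\frac{390}{7404749} \approx 5.2669 \cdot 10^{-5}$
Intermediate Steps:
$A{\left(n \right)} = \frac{n}{3}$
$t{\left(c \right)} = 8 + \frac{17}{c}$ ($t{\left(c \right)} = \left(68 + \frac{17}{c}\right) - 60 = 8 + \frac{17}{c}$)
$\frac{1}{A{\left(134 \right)} - \left(-18950 + t{\left(130 \right)}\right)} = \frac{1}{\frac{1}{3} \cdot 134 + \left(379 \cdot 50 - \left(8 + \frac{17}{130}\right)\right)} = \frac{1}{\frac{134}{3} + \left(18950 - \left(8 + 17 \cdot \frac{1}{130}\right)\right)} = \frac{1}{\frac{134}{3} + \left(18950 - \left(8 + \frac{17}{130}\right)\right)} = \frac{1}{\frac{134}{3} + \left(18950 - \frac{1057}{130}\right)} = \frac{1}{\frac{134}{3} + \frac{2462443}{130}} = \frac{1}{\frac{7404749}{390}} = \frac{390}{7404749}$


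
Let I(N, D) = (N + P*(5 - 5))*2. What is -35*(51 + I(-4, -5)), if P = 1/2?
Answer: -1505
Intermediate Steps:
P = ½ (P = 1*(½) = ½ ≈ 0.50000)
I(N, D) = 2*N (I(N, D) = (N + (5 - 5)/2)*2 = (N + (½)*0)*2 = (N + 0)*2 = N*2 = 2*N)
-35*(51 + I(-4, -5)) = -35*(51 + 2*(-4)) = -35*(51 - 8) = -35*43 = -1505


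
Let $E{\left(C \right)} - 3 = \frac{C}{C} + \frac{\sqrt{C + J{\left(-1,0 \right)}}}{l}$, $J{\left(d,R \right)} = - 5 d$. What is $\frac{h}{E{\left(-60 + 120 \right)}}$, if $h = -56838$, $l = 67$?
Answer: $- \frac{1020583128}{71759} + \frac{3808146 \sqrt{65}}{71759} \approx -13795.0$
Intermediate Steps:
$E{\left(C \right)} = 4 + \frac{\sqrt{5 + C}}{67}$ ($E{\left(C \right)} = 3 + \left(\frac{C}{C} + \frac{\sqrt{C - -5}}{67}\right) = 3 + \left(1 + \sqrt{C + 5} \cdot \frac{1}{67}\right) = 3 + \left(1 + \sqrt{5 + C} \frac{1}{67}\right) = 3 + \left(1 + \frac{\sqrt{5 + C}}{67}\right) = 4 + \frac{\sqrt{5 + C}}{67}$)
$\frac{h}{E{\left(-60 + 120 \right)}} = - \frac{56838}{4 + \frac{\sqrt{5 + \left(-60 + 120\right)}}{67}} = - \frac{56838}{4 + \frac{\sqrt{5 + 60}}{67}} = - \frac{56838}{4 + \frac{\sqrt{65}}{67}}$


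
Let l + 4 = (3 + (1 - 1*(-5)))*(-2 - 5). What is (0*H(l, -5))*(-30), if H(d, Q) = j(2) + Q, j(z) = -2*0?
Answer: 0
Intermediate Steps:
j(z) = 0
l = -67 (l = -4 + (3 + (1 - 1*(-5)))*(-2 - 5) = -4 + (3 + (1 + 5))*(-7) = -4 + (3 + 6)*(-7) = -4 + 9*(-7) = -4 - 63 = -67)
H(d, Q) = Q (H(d, Q) = 0 + Q = Q)
(0*H(l, -5))*(-30) = (0*(-5))*(-30) = 0*(-30) = 0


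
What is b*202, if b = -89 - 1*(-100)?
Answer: 2222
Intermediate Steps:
b = 11 (b = -89 + 100 = 11)
b*202 = 11*202 = 2222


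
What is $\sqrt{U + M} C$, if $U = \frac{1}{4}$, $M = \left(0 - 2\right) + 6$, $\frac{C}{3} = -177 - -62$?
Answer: $- \frac{345 \sqrt{17}}{2} \approx -711.24$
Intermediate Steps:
$C = -345$ ($C = 3 \left(-177 - -62\right) = 3 \left(-177 + 62\right) = 3 \left(-115\right) = -345$)
$M = 4$ ($M = -2 + 6 = 4$)
$U = \frac{1}{4} \approx 0.25$
$\sqrt{U + M} C = \sqrt{\frac{1}{4} + 4} \left(-345\right) = \sqrt{\frac{17}{4}} \left(-345\right) = \frac{\sqrt{17}}{2} \left(-345\right) = - \frac{345 \sqrt{17}}{2}$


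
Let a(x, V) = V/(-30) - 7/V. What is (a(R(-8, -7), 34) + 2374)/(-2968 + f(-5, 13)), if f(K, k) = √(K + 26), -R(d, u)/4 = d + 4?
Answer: -256532084/320899395 - 1210057*√21/4492591530 ≈ -0.80065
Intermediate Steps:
R(d, u) = -16 - 4*d (R(d, u) = -4*(d + 4) = -4*(4 + d) = -16 - 4*d)
f(K, k) = √(26 + K)
a(x, V) = -7/V - V/30 (a(x, V) = V*(-1/30) - 7/V = -V/30 - 7/V = -7/V - V/30)
(a(R(-8, -7), 34) + 2374)/(-2968 + f(-5, 13)) = ((-7/34 - 1/30*34) + 2374)/(-2968 + √(26 - 5)) = ((-7*1/34 - 17/15) + 2374)/(-2968 + √21) = ((-7/34 - 17/15) + 2374)/(-2968 + √21) = (-683/510 + 2374)/(-2968 + √21) = 1210057/(510*(-2968 + √21))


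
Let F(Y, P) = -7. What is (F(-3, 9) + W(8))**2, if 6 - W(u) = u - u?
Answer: 1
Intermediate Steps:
W(u) = 6 (W(u) = 6 - (u - u) = 6 - 1*0 = 6 + 0 = 6)
(F(-3, 9) + W(8))**2 = (-7 + 6)**2 = (-1)**2 = 1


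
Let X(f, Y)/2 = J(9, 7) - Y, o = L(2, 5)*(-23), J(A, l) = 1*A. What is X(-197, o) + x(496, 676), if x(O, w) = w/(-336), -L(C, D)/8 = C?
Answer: -60481/84 ≈ -720.01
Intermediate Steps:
J(A, l) = A
L(C, D) = -8*C
x(O, w) = -w/336 (x(O, w) = w*(-1/336) = -w/336)
o = 368 (o = -8*2*(-23) = -16*(-23) = 368)
X(f, Y) = 18 - 2*Y (X(f, Y) = 2*(9 - Y) = 18 - 2*Y)
X(-197, o) + x(496, 676) = (18 - 2*368) - 1/336*676 = (18 - 736) - 169/84 = -718 - 169/84 = -60481/84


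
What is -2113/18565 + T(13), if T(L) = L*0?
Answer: -2113/18565 ≈ -0.11382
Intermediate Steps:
T(L) = 0
-2113/18565 + T(13) = -2113/18565 + 0 = -2113/18565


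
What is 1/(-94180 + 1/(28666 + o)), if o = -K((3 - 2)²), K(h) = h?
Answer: -28665/2699669699 ≈ -1.0618e-5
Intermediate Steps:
o = -1 (o = -(3 - 2)² = -1*1² = -1*1 = -1)
1/(-94180 + 1/(28666 + o)) = 1/(-94180 + 1/(28666 - 1)) = 1/(-94180 + 1/28665) = 1/(-2699669699/28665) = -28665/2699669699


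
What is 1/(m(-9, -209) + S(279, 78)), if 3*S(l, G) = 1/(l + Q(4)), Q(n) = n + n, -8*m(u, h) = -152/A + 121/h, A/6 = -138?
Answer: 9030168/456773 ≈ 19.769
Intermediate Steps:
A = -828 (A = 6*(-138) = -828)
m(u, h) = -19/828 - 121/(8*h) (m(u, h) = -(-152/(-828) + 121/h)/8 = -(-152*(-1/828) + 121/h)/8 = -(38/207 + 121/h)/8 = -19/828 - 121/(8*h))
Q(n) = 2*n
S(l, G) = 1/(3*(8 + l)) (S(l, G) = 1/(3*(l + 2*4)) = 1/(3*(l + 8)) = 1/(3*(8 + l)))
1/(m(-9, -209) + S(279, 78)) = 1/((1/1656)*(-25047 - 38*(-209))/(-209) + 1/(3*(8 + 279))) = 1/((1/1656)*(-1/209)*(-25047 + 7942) + (⅓)/287) = 1/((1/1656)*(-1/209)*(-17105) + (⅓)*(1/287)) = 1/(1555/31464 + 1/861) = 1/(456773/9030168) = 9030168/456773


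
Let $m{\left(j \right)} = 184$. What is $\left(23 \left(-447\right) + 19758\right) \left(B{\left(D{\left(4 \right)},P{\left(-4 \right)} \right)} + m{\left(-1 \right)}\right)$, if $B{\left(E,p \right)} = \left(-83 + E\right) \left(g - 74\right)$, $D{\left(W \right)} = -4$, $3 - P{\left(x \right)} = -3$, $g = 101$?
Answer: $-20517705$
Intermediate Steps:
$P{\left(x \right)} = 6$ ($P{\left(x \right)} = 3 - -3 = 3 + 3 = 6$)
$B{\left(E,p \right)} = -2241 + 27 E$ ($B{\left(E,p \right)} = \left(-83 + E\right) \left(101 - 74\right) = \left(-83 + E\right) 27 = -2241 + 27 E$)
$\left(23 \left(-447\right) + 19758\right) \left(B{\left(D{\left(4 \right)},P{\left(-4 \right)} \right)} + m{\left(-1 \right)}\right) = \left(23 \left(-447\right) + 19758\right) \left(\left(-2241 + 27 \left(-4\right)\right) + 184\right) = \left(-10281 + 19758\right) \left(\left(-2241 - 108\right) + 184\right) = 9477 \left(-2349 + 184\right) = 9477 \left(-2165\right) = -20517705$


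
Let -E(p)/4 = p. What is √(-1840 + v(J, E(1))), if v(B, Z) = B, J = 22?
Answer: 3*I*√202 ≈ 42.638*I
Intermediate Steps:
E(p) = -4*p
√(-1840 + v(J, E(1))) = √(-1840 + 22) = √(-1818) = 3*I*√202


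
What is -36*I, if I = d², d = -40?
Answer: -57600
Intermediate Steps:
I = 1600 (I = (-40)² = 1600)
-36*I = -36*1600 = -57600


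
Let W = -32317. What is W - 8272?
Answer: -40589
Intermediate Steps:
W - 8272 = -32317 - 8272 = -40589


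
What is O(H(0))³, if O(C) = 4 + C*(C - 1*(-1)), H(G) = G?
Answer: 64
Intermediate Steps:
O(C) = 4 + C*(1 + C) (O(C) = 4 + C*(C + 1) = 4 + C*(1 + C))
O(H(0))³ = (4 + 0 + 0²)³ = (4 + 0 + 0)³ = 4³ = 64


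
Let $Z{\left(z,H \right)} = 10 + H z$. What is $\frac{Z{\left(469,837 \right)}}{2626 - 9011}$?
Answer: $- \frac{392563}{6385} \approx -61.482$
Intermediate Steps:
$\frac{Z{\left(469,837 \right)}}{2626 - 9011} = \frac{10 + 837 \cdot 469}{2626 - 9011} = \frac{10 + 392553}{-6385} = 392563 \left(- \frac{1}{6385}\right) = - \frac{392563}{6385}$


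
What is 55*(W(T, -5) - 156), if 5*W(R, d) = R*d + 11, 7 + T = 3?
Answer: -8239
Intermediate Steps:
T = -4 (T = -7 + 3 = -4)
W(R, d) = 11/5 + R*d/5 (W(R, d) = (R*d + 11)/5 = (11 + R*d)/5 = 11/5 + R*d/5)
55*(W(T, -5) - 156) = 55*((11/5 + (⅕)*(-4)*(-5)) - 156) = 55*((11/5 + 4) - 156) = 55*(31/5 - 156) = 55*(-749/5) = -8239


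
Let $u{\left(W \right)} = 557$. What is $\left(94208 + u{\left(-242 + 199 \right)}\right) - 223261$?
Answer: $-128496$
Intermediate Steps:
$\left(94208 + u{\left(-242 + 199 \right)}\right) - 223261 = \left(94208 + 557\right) - 223261 = 94765 - 223261 = -128496$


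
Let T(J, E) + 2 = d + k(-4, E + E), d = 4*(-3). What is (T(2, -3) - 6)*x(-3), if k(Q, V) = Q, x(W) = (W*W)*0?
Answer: 0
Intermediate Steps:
d = -12
x(W) = 0 (x(W) = W²*0 = 0)
T(J, E) = -18 (T(J, E) = -2 + (-12 - 4) = -2 - 16 = -18)
(T(2, -3) - 6)*x(-3) = (-18 - 6)*0 = -24*0 = 0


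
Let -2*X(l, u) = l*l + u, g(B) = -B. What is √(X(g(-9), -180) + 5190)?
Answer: √20958/2 ≈ 72.384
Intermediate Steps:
X(l, u) = -u/2 - l²/2 (X(l, u) = -(l*l + u)/2 = -(l² + u)/2 = -(u + l²)/2 = -u/2 - l²/2)
√(X(g(-9), -180) + 5190) = √((-½*(-180) - (-1*(-9))²/2) + 5190) = √((90 - ½*9²) + 5190) = √((90 - ½*81) + 5190) = √((90 - 81/2) + 5190) = √(99/2 + 5190) = √(10479/2) = √20958/2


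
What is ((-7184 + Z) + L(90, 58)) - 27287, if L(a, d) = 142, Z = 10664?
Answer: -23665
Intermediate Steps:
((-7184 + Z) + L(90, 58)) - 27287 = ((-7184 + 10664) + 142) - 27287 = (3480 + 142) - 27287 = 3622 - 27287 = -23665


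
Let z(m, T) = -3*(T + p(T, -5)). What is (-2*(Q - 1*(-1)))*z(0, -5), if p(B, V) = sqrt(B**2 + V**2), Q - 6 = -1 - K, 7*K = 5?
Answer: -1110/7 + 1110*sqrt(2)/7 ≈ 65.682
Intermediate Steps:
K = 5/7 (K = (1/7)*5 = 5/7 ≈ 0.71429)
Q = 30/7 (Q = 6 + (-1 - 1*5/7) = 6 + (-1 - 5/7) = 6 - 12/7 = 30/7 ≈ 4.2857)
z(m, T) = -3*T - 3*sqrt(25 + T**2) (z(m, T) = -3*(T + sqrt(T**2 + (-5)**2)) = -3*(T + sqrt(T**2 + 25)) = -3*(T + sqrt(25 + T**2)) = -3*T - 3*sqrt(25 + T**2))
(-2*(Q - 1*(-1)))*z(0, -5) = (-2*(30/7 - 1*(-1)))*(-3*(-5) - 3*sqrt(25 + (-5)**2)) = (-2*(30/7 + 1))*(15 - 3*sqrt(25 + 25)) = (-2*37/7)*(15 - 15*sqrt(2)) = -74*(15 - 15*sqrt(2))/7 = -1110/7 + 1110*sqrt(2)/7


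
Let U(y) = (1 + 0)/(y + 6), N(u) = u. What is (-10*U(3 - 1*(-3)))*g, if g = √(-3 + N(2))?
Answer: -5*I/6 ≈ -0.83333*I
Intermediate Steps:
U(y) = 1/(6 + y)
g = I (g = √(-3 + 2) = √(-1) = I ≈ 1.0*I)
(-10*U(3 - 1*(-3)))*g = (-10/(6 + (3 - 1*(-3))))*I = (-10/(6 + (3 + 3)))*I = (-10/(6 + 6))*I = (-10/12)*I = (-10*1/12)*I = -5*I/6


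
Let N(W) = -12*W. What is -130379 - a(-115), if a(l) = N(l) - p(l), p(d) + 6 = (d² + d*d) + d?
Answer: -105430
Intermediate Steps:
p(d) = -6 + d + 2*d² (p(d) = -6 + ((d² + d*d) + d) = -6 + ((d² + d²) + d) = -6 + (2*d² + d) = -6 + (d + 2*d²) = -6 + d + 2*d²)
a(l) = 6 - 13*l - 2*l² (a(l) = -12*l - (-6 + l + 2*l²) = -12*l + (6 - l - 2*l²) = 6 - 13*l - 2*l²)
-130379 - a(-115) = -130379 - (6 - 13*(-115) - 2*(-115)²) = -130379 - (6 + 1495 - 2*13225) = -130379 - (6 + 1495 - 26450) = -130379 - 1*(-24949) = -130379 + 24949 = -105430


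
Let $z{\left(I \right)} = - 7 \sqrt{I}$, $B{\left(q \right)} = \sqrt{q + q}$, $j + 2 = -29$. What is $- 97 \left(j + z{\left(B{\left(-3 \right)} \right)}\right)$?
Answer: $3007 + 679 \sqrt[4]{6} \sqrt{i} \approx 3758.4 + 751.44 i$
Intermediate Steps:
$j = -31$ ($j = -2 - 29 = -31$)
$B{\left(q \right)} = \sqrt{2} \sqrt{q}$ ($B{\left(q \right)} = \sqrt{2 q} = \sqrt{2} \sqrt{q}$)
$- 97 \left(j + z{\left(B{\left(-3 \right)} \right)}\right) = - 97 \left(-31 - 7 \sqrt{\sqrt{2} \sqrt{-3}}\right) = - 97 \left(-31 - 7 \sqrt{\sqrt{2} i \sqrt{3}}\right) = - 97 \left(-31 - 7 \sqrt{i \sqrt{6}}\right) = - 97 \left(-31 - 7 \sqrt[4]{6} \sqrt{i}\right) = 3007 + 679 \sqrt[4]{6} \sqrt{i}$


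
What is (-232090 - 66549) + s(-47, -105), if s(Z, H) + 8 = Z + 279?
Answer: -298415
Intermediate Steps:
s(Z, H) = 271 + Z (s(Z, H) = -8 + (Z + 279) = -8 + (279 + Z) = 271 + Z)
(-232090 - 66549) + s(-47, -105) = (-232090 - 66549) + (271 - 47) = -298639 + 224 = -298415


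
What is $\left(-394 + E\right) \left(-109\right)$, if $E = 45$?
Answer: $38041$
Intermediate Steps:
$\left(-394 + E\right) \left(-109\right) = \left(-394 + 45\right) \left(-109\right) = \left(-349\right) \left(-109\right) = 38041$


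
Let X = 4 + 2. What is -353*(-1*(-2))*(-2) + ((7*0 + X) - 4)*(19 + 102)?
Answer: 1654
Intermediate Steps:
X = 6
-353*(-1*(-2))*(-2) + ((7*0 + X) - 4)*(19 + 102) = -353*(-1*(-2))*(-2) + ((7*0 + 6) - 4)*(19 + 102) = -706*(-2) + ((0 + 6) - 4)*121 = -353*(-4) + (6 - 4)*121 = 1412 + 2*121 = 1412 + 242 = 1654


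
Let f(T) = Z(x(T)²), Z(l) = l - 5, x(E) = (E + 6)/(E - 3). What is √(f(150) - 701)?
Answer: I*√1692402/49 ≈ 26.549*I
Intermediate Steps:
x(E) = (6 + E)/(-3 + E)
Z(l) = -5 + l
f(T) = -5 + (6 + T)²/(-3 + T)² (f(T) = -5 + ((6 + T)/(-3 + T))² = -5 + (6 + T)²/(-3 + T)²)
√(f(150) - 701) = √((-5 + (6 + 150)²/(-3 + 150)²) - 701) = √((-5 + 156²/147²) - 701) = √((-5 + (1/21609)*24336) - 701) = √((-5 + 2704/2401) - 701) = √(-9301/2401 - 701) = √(-1692402/2401) = I*√1692402/49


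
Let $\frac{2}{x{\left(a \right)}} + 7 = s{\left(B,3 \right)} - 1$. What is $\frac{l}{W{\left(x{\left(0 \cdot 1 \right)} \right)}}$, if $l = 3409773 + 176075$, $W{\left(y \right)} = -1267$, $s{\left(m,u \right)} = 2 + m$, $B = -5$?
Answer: $- \frac{512264}{181} \approx -2830.2$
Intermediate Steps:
$x{\left(a \right)} = - \frac{2}{11}$ ($x{\left(a \right)} = \frac{2}{-7 + \left(\left(2 - 5\right) - 1\right)} = \frac{2}{-7 - 4} = \frac{2}{-11} = 2 \left(- \frac{1}{11}\right) = - \frac{2}{11}$)
$l = 3585848$
$\frac{l}{W{\left(x{\left(0 \cdot 1 \right)} \right)}} = \frac{3585848}{-1267} = 3585848 \left(- \frac{1}{1267}\right) = - \frac{512264}{181}$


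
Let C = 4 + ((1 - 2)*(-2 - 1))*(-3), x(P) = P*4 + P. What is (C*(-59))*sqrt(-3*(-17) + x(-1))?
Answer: 295*sqrt(46) ≈ 2000.8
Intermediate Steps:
x(P) = 5*P (x(P) = 4*P + P = 5*P)
C = -5 (C = 4 - 1*(-3)*(-3) = 4 + 3*(-3) = 4 - 9 = -5)
(C*(-59))*sqrt(-3*(-17) + x(-1)) = (-5*(-59))*sqrt(-3*(-17) + 5*(-1)) = 295*sqrt(51 - 5) = 295*sqrt(46)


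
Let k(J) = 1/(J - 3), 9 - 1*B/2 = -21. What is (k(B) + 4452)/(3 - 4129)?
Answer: -253765/235182 ≈ -1.0790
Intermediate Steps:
B = 60 (B = 18 - 2*(-21) = 18 + 42 = 60)
k(J) = 1/(-3 + J)
(k(B) + 4452)/(3 - 4129) = (1/(-3 + 60) + 4452)/(3 - 4129) = (1/57 + 4452)/(-4126) = (1/57 + 4452)*(-1/4126) = (253765/57)*(-1/4126) = -253765/235182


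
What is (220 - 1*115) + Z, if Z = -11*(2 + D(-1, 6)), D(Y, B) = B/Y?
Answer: 149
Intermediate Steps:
Z = 44 (Z = -11*(2 + 6/(-1)) = -11*(2 + 6*(-1)) = -11*(2 - 6) = -11*(-4) = 44)
(220 - 1*115) + Z = (220 - 1*115) + 44 = (220 - 115) + 44 = 105 + 44 = 149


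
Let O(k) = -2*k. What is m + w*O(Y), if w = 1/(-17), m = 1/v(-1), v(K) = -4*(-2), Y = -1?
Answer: 1/136 ≈ 0.0073529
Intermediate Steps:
v(K) = 8
m = ⅛ (m = 1/8 = ⅛ ≈ 0.12500)
w = -1/17 ≈ -0.058824
m + w*O(Y) = ⅛ - (-2)*(-1)/17 = ⅛ - 1/17*2 = ⅛ - 2/17 = 1/136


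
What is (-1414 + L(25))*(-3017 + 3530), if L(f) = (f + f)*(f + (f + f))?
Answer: 1198368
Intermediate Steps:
L(f) = 6*f² (L(f) = (2*f)*(f + 2*f) = (2*f)*(3*f) = 6*f²)
(-1414 + L(25))*(-3017 + 3530) = (-1414 + 6*25²)*(-3017 + 3530) = (-1414 + 6*625)*513 = (-1414 + 3750)*513 = 2336*513 = 1198368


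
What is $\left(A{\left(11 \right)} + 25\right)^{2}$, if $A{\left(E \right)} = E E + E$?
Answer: $24649$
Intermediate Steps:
$A{\left(E \right)} = E + E^{2}$ ($A{\left(E \right)} = E^{2} + E = E + E^{2}$)
$\left(A{\left(11 \right)} + 25\right)^{2} = \left(11 \left(1 + 11\right) + 25\right)^{2} = \left(11 \cdot 12 + 25\right)^{2} = \left(132 + 25\right)^{2} = 157^{2} = 24649$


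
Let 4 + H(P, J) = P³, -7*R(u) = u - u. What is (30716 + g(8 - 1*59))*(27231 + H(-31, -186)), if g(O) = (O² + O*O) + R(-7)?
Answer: -92093752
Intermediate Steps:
R(u) = 0 (R(u) = -(u - u)/7 = -⅐*0 = 0)
H(P, J) = -4 + P³
g(O) = 2*O² (g(O) = (O² + O*O) + 0 = (O² + O²) + 0 = 2*O² + 0 = 2*O²)
(30716 + g(8 - 1*59))*(27231 + H(-31, -186)) = (30716 + 2*(8 - 1*59)²)*(27231 + (-4 + (-31)³)) = (30716 + 2*(8 - 59)²)*(27231 + (-4 - 29791)) = (30716 + 2*(-51)²)*(27231 - 29795) = (30716 + 2*2601)*(-2564) = (30716 + 5202)*(-2564) = 35918*(-2564) = -92093752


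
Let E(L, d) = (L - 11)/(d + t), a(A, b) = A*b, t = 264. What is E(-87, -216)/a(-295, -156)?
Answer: -49/1104480 ≈ -4.4365e-5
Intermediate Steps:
E(L, d) = (-11 + L)/(264 + d) (E(L, d) = (L - 11)/(d + 264) = (-11 + L)/(264 + d))
E(-87, -216)/a(-295, -156) = ((-11 - 87)/(264 - 216))/((-295*(-156))) = (-98/48)/46020 = ((1/48)*(-98))*(1/46020) = -49/24*1/46020 = -49/1104480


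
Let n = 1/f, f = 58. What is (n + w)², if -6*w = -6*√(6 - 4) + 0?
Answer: 6729/3364 + √2/29 ≈ 2.0491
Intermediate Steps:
n = 1/58 ≈ 0.017241
w = √2 (w = -(-6*√(6 - 4) + 0)/6 = -(-6*√2 + 0)/6 = -(-1)*√2 = √2 ≈ 1.4142)
(n + w)² = (1/58 + √2)²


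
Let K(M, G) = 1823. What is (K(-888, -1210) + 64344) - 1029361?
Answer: -963194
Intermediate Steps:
(K(-888, -1210) + 64344) - 1029361 = (1823 + 64344) - 1029361 = 66167 - 1029361 = -963194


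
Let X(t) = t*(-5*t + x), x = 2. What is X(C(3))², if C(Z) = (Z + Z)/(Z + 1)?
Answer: 1089/16 ≈ 68.063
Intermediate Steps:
C(Z) = 2*Z/(1 + Z) (C(Z) = (2*Z)/(1 + Z) = 2*Z/(1 + Z))
X(t) = t*(2 - 5*t) (X(t) = t*(-5*t + 2) = t*(2 - 5*t))
X(C(3))² = ((2*3/(1 + 3))*(2 - 10*3/(1 + 3)))² = ((2*3/4)*(2 - 10*3/4))² = ((2*3*(¼))*(2 - 10*3/4))² = (3*(2 - 5*3/2)/2)² = (3*(2 - 15/2)/2)² = ((3/2)*(-11/2))² = (-33/4)² = 1089/16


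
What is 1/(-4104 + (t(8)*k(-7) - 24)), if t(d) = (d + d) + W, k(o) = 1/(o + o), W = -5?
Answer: -14/57803 ≈ -0.00024220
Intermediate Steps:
k(o) = 1/(2*o)
t(d) = -5 + 2*d (t(d) = (d + d) - 5 = 2*d - 5 = -5 + 2*d)
1/(-4104 + (t(8)*k(-7) - 24)) = 1/(-4104 + ((-5 + 2*8)*((½)/(-7)) - 24)) = 1/(-4104 + ((-5 + 16)*((½)*(-⅐)) - 24)) = 1/(-4104 + (11*(-1/14) - 24)) = 1/(-4104 + (-11/14 - 24)) = 1/(-4104 - 347/14) = 1/(-57803/14) = -14/57803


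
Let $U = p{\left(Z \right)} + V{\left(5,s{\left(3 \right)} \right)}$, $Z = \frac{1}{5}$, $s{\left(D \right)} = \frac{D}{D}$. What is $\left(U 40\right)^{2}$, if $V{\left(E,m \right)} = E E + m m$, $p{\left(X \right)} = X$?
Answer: $1098304$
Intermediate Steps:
$s{\left(D \right)} = 1$
$Z = \frac{1}{5} \approx 0.2$
$V{\left(E,m \right)} = E^{2} + m^{2}$
$U = \frac{131}{5}$ ($U = \frac{1}{5} + \left(5^{2} + 1^{2}\right) = \frac{1}{5} + \left(25 + 1\right) = \frac{1}{5} + 26 = \frac{131}{5} \approx 26.2$)
$\left(U 40\right)^{2} = \left(\frac{131}{5} \cdot 40\right)^{2} = 1048^{2} = 1098304$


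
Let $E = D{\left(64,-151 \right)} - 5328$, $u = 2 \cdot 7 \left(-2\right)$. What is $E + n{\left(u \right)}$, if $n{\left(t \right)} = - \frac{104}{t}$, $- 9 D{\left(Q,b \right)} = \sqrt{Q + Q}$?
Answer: $- \frac{37270}{7} - \frac{8 \sqrt{2}}{9} \approx -5325.5$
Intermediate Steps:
$u = -28$ ($u = 14 \left(-2\right) = -28$)
$D{\left(Q,b \right)} = - \frac{\sqrt{2} \sqrt{Q}}{9}$ ($D{\left(Q,b \right)} = - \frac{\sqrt{Q + Q}}{9} = - \frac{\sqrt{2 Q}}{9} = - \frac{\sqrt{2} \sqrt{Q}}{9}$)
$E = -5328 - \frac{8 \sqrt{2}}{9}$ ($E = - \frac{\sqrt{2} \sqrt{64}}{9} - 5328 = \left(- \frac{1}{9}\right) \sqrt{2} \cdot 8 - 5328 = - \frac{8 \sqrt{2}}{9} - 5328 = -5328 - \frac{8 \sqrt{2}}{9} \approx -5329.3$)
$E + n{\left(u \right)} = \left(-5328 - \frac{8 \sqrt{2}}{9}\right) - \frac{104}{-28} = \left(-5328 - \frac{8 \sqrt{2}}{9}\right) - - \frac{26}{7} = \left(-5328 - \frac{8 \sqrt{2}}{9}\right) + \frac{26}{7} = - \frac{37270}{7} - \frac{8 \sqrt{2}}{9}$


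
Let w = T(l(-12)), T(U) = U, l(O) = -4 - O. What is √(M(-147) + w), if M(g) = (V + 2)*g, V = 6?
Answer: 4*I*√73 ≈ 34.176*I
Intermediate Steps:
w = 8 (w = -4 - 1*(-12) = -4 + 12 = 8)
M(g) = 8*g (M(g) = (6 + 2)*g = 8*g)
√(M(-147) + w) = √(8*(-147) + 8) = √(-1176 + 8) = √(-1168) = 4*I*√73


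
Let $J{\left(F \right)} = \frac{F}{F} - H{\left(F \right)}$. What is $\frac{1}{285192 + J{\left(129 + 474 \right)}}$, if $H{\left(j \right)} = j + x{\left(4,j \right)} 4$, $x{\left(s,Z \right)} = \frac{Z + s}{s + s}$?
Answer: $\frac{2}{568573} \approx 3.5176 \cdot 10^{-6}$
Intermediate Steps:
$x{\left(s,Z \right)} = \frac{Z + s}{2 s}$
$H{\left(j \right)} = 2 + \frac{3 j}{2}$ ($H{\left(j \right)} = j + \frac{j + 4}{2 \cdot 4} \cdot 4 = j + \frac{1}{2} \cdot \frac{1}{4} \left(4 + j\right) 4 = j + \left(\frac{1}{2} + \frac{j}{8}\right) 4 = j + \left(2 + \frac{j}{2}\right) = 2 + \frac{3 j}{2}$)
$J{\left(F \right)} = -1 - \frac{3 F}{2}$ ($J{\left(F \right)} = \frac{F}{F} - \left(2 + \frac{3 F}{2}\right) = 1 - \left(2 + \frac{3 F}{2}\right) = -1 - \frac{3 F}{2}$)
$\frac{1}{285192 + J{\left(129 + 474 \right)}} = \frac{1}{285192 - \left(1 + \frac{3 \left(129 + 474\right)}{2}\right)} = \frac{1}{285192 - \frac{1811}{2}} = \frac{1}{\frac{568573}{2}} = \frac{2}{568573}$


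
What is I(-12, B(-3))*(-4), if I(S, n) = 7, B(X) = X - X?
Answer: -28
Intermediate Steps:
B(X) = 0
I(-12, B(-3))*(-4) = 7*(-4) = -28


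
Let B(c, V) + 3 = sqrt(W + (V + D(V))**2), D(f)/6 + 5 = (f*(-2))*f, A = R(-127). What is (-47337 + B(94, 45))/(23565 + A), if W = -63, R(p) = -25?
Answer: -2367/1177 + 9*sqrt(7281002)/23540 ≈ -0.97940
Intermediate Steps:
A = -25
D(f) = -30 - 12*f**2 (D(f) = -30 + 6*((f*(-2))*f) = -30 + 6*((-2*f)*f) = -30 + 6*(-2*f**2) = -30 - 12*f**2)
B(c, V) = -3 + sqrt(-63 + (-30 + V - 12*V**2)**2) (B(c, V) = -3 + sqrt(-63 + (V + (-30 - 12*V**2))**2) = -3 + sqrt(-63 + (-30 + V - 12*V**2)**2))
(-47337 + B(94, 45))/(23565 + A) = (-47337 + (-3 + sqrt(-63 + (30 - 1*45 + 12*45**2)**2)))/(23565 - 25) = (-47337 + (-3 + sqrt(-63 + (30 - 45 + 12*2025)**2)))/23540 = (-47337 + (-3 + sqrt(-63 + (30 - 45 + 24300)**2)))*(1/23540) = (-47337 + (-3 + sqrt(-63 + 24285**2)))*(1/23540) = (-47337 + (-3 + sqrt(-63 + 589761225)))*(1/23540) = (-47337 + (-3 + sqrt(589761162)))*(1/23540) = (-47337 + (-3 + 9*sqrt(7281002)))*(1/23540) = (-47340 + 9*sqrt(7281002))*(1/23540) = -2367/1177 + 9*sqrt(7281002)/23540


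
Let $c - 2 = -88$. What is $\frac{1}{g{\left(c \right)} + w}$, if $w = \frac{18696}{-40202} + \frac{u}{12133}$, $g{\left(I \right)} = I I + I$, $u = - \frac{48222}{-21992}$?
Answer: $\frac{2681764221268}{19602449783677427} \approx 0.00013681$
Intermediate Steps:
$u = \frac{24111}{10996}$ ($u = \left(-48222\right) \left(- \frac{1}{21992}\right) = \frac{24111}{10996} \approx 2.1927$)
$c = -86$ ($c = 2 - 88 = -86$)
$g{\left(I \right)} = I + I^{2}$ ($g{\left(I \right)} = I^{2} + I = I + I^{2}$)
$w = - \frac{1246673791653}{2681764221268}$ ($w = \frac{18696}{-40202} + \frac{24111}{10996 \cdot 12133} = 18696 \left(- \frac{1}{40202}\right) + \frac{24111}{10996} \cdot \frac{1}{12133} = - \frac{9348}{20101} + \frac{24111}{133414468} = - \frac{1246673791653}{2681764221268} \approx -0.46487$)
$\frac{1}{g{\left(c \right)} + w} = \frac{1}{- 86 \left(1 - 86\right) - \frac{1246673791653}{2681764221268}} = \frac{1}{\left(-86\right) \left(-85\right) - \frac{1246673791653}{2681764221268}} = \frac{1}{7310 - \frac{1246673791653}{2681764221268}} = \frac{1}{\frac{19602449783677427}{2681764221268}} = \frac{2681764221268}{19602449783677427}$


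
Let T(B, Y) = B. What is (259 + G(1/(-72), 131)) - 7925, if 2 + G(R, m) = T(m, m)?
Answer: -7537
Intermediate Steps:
G(R, m) = -2 + m
(259 + G(1/(-72), 131)) - 7925 = (259 + (-2 + 131)) - 7925 = (259 + 129) - 7925 = 388 - 7925 = -7537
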